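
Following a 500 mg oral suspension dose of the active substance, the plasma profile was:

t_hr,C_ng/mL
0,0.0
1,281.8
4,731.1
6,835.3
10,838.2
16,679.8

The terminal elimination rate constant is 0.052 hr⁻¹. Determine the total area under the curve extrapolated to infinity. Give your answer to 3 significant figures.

AUC = 24200 ng/mL·hr

Trapezoidal AUC_0→16:
  [0→1]: (0.0+281.8)/2 × 1 = 140.9
  [1→4]: (281.8+731.1)/2 × 3 = 1519.35
  [4→6]: (731.1+835.3)/2 × 2 = 1566.4
  [6→10]: (835.3+838.2)/2 × 4 = 3347.0
  [10→16]: (838.2+679.8)/2 × 6 = 4554.0
  Sum = 11127.65 ng/mL·hr
Extrapolated tail: C_last / k_e = 679.8 / 0.052 = 13073.077
AUC_0→∞ = 11127.65 + 13073.077 = 24200.727 ng/mL·hr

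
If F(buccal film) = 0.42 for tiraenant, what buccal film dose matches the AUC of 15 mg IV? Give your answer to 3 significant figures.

For equal systemic exposure: F × D_ev = D_iv
D_ev = D_iv / F = 15 / 0.42 = 35.7143 mg

D_buccal = 35.7 mg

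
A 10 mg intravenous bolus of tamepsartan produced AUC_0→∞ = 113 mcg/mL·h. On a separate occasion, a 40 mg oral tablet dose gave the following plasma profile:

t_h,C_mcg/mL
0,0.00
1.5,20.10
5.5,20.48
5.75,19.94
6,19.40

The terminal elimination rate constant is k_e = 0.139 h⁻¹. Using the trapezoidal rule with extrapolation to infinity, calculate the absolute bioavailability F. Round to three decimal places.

Trapezoidal AUC_0→6 (oral tablet):
  [0→1.5]: (0.00+20.10)/2 × 1.5 = 15.075
  [1.5→5.5]: (20.10+20.48)/2 × 4 = 81.16
  [5.5→5.75]: (20.48+19.94)/2 × 0.25 = 5.0525
  [5.75→6]: (19.94+19.40)/2 × 0.25 = 4.9175
  Sum = 106.205 mcg/mL·h
Tail: C_last/k_e = 19.40/0.139 = 139.568
AUC_0→∞ (oral tablet) = 106.205 + 139.568 = 245.773 mcg/mL·h
F = (AUC_ev/D_ev)/(AUC_iv/D_iv) = (245.773/40)/(113/10) = 6.144325/11.3 = 0.5437

F = 0.544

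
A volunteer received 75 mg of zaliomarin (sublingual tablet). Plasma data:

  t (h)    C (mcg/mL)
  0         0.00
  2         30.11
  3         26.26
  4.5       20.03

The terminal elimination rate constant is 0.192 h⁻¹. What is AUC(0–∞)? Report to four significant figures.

AUC = 197.3 mcg/mL·h

Trapezoidal AUC_0→4.5:
  [0→2]: (0.00+30.11)/2 × 2 = 30.11
  [2→3]: (30.11+26.26)/2 × 1 = 28.185
  [3→4.5]: (26.26+20.03)/2 × 1.5 = 34.7175
  Sum = 93.0125 mcg/mL·h
Extrapolated tail: C_last / k_e = 20.03 / 0.192 = 104.323
AUC_0→∞ = 93.0125 + 104.323 = 197.3355 mcg/mL·h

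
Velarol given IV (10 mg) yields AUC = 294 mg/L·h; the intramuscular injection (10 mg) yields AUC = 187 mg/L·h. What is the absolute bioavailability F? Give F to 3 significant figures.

F = (AUC_ev / D_ev) / (AUC_iv / D_iv)
  = (187/10) / (294/10)
  = 18.7 / 29.4 = 0.6361

F = 0.636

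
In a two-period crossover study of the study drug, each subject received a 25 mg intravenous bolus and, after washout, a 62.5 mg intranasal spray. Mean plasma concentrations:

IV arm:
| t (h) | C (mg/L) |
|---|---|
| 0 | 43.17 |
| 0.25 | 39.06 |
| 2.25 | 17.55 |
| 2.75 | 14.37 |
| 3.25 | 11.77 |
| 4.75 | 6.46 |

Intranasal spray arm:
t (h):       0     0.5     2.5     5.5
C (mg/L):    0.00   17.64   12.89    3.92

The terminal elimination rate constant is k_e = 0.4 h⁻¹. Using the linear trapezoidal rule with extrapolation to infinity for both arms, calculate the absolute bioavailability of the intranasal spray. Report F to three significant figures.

Trapezoidal AUC_0→4.75 (IV):
  [0→0.25]: (43.17+39.06)/2 × 0.25 = 10.27875
  [0.25→2.25]: (39.06+17.55)/2 × 2 = 56.61
  [2.25→2.75]: (17.55+14.37)/2 × 0.5 = 7.98
  [2.75→3.25]: (14.37+11.77)/2 × 0.5 = 6.535
  [3.25→4.75]: (11.77+6.46)/2 × 1.5 = 13.6725
  Sum = 95.07625 mg/L·h
IV tail: 6.46/0.4 = 16.150; AUC_iv,0→∞ = 95.07625 + 16.150 = 111.22625 mg/L·h
Trapezoidal AUC_0→5.5 (intranasal spray):
  [0→0.5]: (0.00+17.64)/2 × 0.5 = 4.41
  [0.5→2.5]: (17.64+12.89)/2 × 2 = 30.53
  [2.5→5.5]: (12.89+3.92)/2 × 3 = 25.215
  Sum = 60.155 mg/L·h
intranasal spray tail: 3.92/0.4 = 9.800; AUC_ev,0→∞ = 60.155 + 9.800 = 69.955 mg/L·h
F = (AUC_ev/D_ev)/(AUC_iv/D_iv) = (69.955/62.5)/(111.22625/25) = 1.11928/4.44905 = 0.2516

F = 0.252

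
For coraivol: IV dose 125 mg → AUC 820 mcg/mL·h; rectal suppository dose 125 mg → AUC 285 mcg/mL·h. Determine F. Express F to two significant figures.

F = (AUC_ev / D_ev) / (AUC_iv / D_iv)
  = (285/125) / (820/125)
  = 2.28 / 6.56 = 0.3476

F = 0.35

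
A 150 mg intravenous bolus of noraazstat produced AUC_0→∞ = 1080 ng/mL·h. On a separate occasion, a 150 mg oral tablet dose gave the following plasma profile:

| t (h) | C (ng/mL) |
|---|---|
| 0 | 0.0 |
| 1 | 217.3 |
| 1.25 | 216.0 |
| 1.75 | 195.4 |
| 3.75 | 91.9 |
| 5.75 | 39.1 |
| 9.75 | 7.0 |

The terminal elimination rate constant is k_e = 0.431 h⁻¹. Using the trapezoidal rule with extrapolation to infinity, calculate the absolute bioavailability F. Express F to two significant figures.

Trapezoidal AUC_0→9.75 (oral tablet):
  [0→1]: (0.0+217.3)/2 × 1 = 108.65
  [1→1.25]: (217.3+216.0)/2 × 0.25 = 54.1625
  [1.25→1.75]: (216.0+195.4)/2 × 0.5 = 102.85
  [1.75→3.75]: (195.4+91.9)/2 × 2 = 287.3
  [3.75→5.75]: (91.9+39.1)/2 × 2 = 131.0
  [5.75→9.75]: (39.1+7.0)/2 × 4 = 92.2
  Sum = 776.1625 ng/mL·h
Tail: C_last/k_e = 7.0/0.431 = 16.241
AUC_0→∞ (oral tablet) = 776.1625 + 16.241 = 792.4035 ng/mL·h
F = (AUC_ev/D_ev)/(AUC_iv/D_iv) = (792.4035/150)/(1080/150) = 5.28269/7.2 = 0.7337

F = 0.73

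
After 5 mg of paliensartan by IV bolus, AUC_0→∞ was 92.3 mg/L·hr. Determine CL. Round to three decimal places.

CL = 0.054 L/hr

CL = Dose_iv / AUC_0→∞
   = 5 / 92.3 = 0.0541712 L/hr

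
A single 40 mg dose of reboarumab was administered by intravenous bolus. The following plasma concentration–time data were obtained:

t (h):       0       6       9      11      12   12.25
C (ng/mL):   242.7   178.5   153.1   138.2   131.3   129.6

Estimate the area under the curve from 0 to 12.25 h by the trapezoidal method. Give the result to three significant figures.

AUC = 2220 ng/mL·h

Trapezoidal AUC_0→12.25:
  [0→6]: (242.7+178.5)/2 × 6 = 1263.6
  [6→9]: (178.5+153.1)/2 × 3 = 497.4
  [9→11]: (153.1+138.2)/2 × 2 = 291.3
  [11→12]: (138.2+131.3)/2 × 1 = 134.75
  [12→12.25]: (131.3+129.6)/2 × 0.25 = 32.6125
  Sum = 2219.6625 ng/mL·h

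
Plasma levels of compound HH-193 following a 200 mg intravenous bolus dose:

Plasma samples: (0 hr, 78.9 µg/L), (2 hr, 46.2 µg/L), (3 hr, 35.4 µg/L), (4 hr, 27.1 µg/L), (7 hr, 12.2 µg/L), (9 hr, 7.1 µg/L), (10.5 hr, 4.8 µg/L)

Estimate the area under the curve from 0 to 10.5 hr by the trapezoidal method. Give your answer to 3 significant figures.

AUC = 284 µg/L·hr

Trapezoidal AUC_0→10.5:
  [0→2]: (78.9+46.2)/2 × 2 = 125.1
  [2→3]: (46.2+35.4)/2 × 1 = 40.8
  [3→4]: (35.4+27.1)/2 × 1 = 31.25
  [4→7]: (27.1+12.2)/2 × 3 = 58.95
  [7→9]: (12.2+7.1)/2 × 2 = 19.3
  [9→10.5]: (7.1+4.8)/2 × 1.5 = 8.925
  Sum = 284.325 µg/L·hr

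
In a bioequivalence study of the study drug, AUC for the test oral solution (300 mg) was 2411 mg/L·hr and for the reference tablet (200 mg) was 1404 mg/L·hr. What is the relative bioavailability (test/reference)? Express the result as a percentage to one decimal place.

F_rel = (AUC_test/D_test) / (AUC_ref/D_ref)
      = (2411/300) / (1404/200)
      = 8.03667 / 7.02 = 1.1448 = 114.48%

F_rel = 114.5%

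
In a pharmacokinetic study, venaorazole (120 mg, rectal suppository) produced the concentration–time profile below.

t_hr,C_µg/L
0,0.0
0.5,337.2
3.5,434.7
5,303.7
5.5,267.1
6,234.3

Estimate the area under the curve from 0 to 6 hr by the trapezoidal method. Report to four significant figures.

Trapezoidal AUC_0→6:
  [0→0.5]: (0.0+337.2)/2 × 0.5 = 84.3
  [0.5→3.5]: (337.2+434.7)/2 × 3 = 1157.85
  [3.5→5]: (434.7+303.7)/2 × 1.5 = 553.8
  [5→5.5]: (303.7+267.1)/2 × 0.5 = 142.7
  [5.5→6]: (267.1+234.3)/2 × 0.5 = 125.35
  Sum = 2064.0 µg/L·hr

AUC = 2064 µg/L·hr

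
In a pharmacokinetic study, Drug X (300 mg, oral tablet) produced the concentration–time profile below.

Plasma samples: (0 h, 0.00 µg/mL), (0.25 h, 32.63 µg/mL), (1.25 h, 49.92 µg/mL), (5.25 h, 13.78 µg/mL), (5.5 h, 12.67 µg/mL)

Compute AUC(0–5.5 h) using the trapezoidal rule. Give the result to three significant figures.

Trapezoidal AUC_0→5.5:
  [0→0.25]: (0.00+32.63)/2 × 0.25 = 4.07875
  [0.25→1.25]: (32.63+49.92)/2 × 1 = 41.275
  [1.25→5.25]: (49.92+13.78)/2 × 4 = 127.4
  [5.25→5.5]: (13.78+12.67)/2 × 0.25 = 3.30625
  Sum = 176.06 µg/mL·h

AUC = 176 µg/mL·h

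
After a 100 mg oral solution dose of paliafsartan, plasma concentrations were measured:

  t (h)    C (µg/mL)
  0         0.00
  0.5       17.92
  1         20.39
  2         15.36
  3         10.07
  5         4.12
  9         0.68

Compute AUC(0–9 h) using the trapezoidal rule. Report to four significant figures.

Trapezoidal AUC_0→9:
  [0→0.5]: (0.00+17.92)/2 × 0.5 = 4.48
  [0.5→1]: (17.92+20.39)/2 × 0.5 = 9.5775
  [1→2]: (20.39+15.36)/2 × 1 = 17.875
  [2→3]: (15.36+10.07)/2 × 1 = 12.715
  [3→5]: (10.07+4.12)/2 × 2 = 14.19
  [5→9]: (4.12+0.68)/2 × 4 = 9.6
  Sum = 68.4375 µg/mL·h

AUC = 68.44 µg/mL·h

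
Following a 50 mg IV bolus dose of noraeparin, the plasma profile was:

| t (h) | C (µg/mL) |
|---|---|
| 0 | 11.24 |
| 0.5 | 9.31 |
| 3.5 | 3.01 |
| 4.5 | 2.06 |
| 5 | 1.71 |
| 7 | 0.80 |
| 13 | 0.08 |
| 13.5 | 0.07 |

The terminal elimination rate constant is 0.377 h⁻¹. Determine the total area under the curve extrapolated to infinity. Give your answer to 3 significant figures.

AUC = 32.5 µg/mL·h

Trapezoidal AUC_0→13.5:
  [0→0.5]: (11.24+9.31)/2 × 0.5 = 5.1375
  [0.5→3.5]: (9.31+3.01)/2 × 3 = 18.48
  [3.5→4.5]: (3.01+2.06)/2 × 1 = 2.535
  [4.5→5]: (2.06+1.71)/2 × 0.5 = 0.9425
  [5→7]: (1.71+0.80)/2 × 2 = 2.51
  [7→13]: (0.80+0.08)/2 × 6 = 2.64
  [13→13.5]: (0.08+0.07)/2 × 0.5 = 0.0375
  Sum = 32.2825 µg/mL·h
Extrapolated tail: C_last / k_e = 0.07 / 0.377 = 0.186
AUC_0→∞ = 32.2825 + 0.186 = 32.4685 µg/mL·h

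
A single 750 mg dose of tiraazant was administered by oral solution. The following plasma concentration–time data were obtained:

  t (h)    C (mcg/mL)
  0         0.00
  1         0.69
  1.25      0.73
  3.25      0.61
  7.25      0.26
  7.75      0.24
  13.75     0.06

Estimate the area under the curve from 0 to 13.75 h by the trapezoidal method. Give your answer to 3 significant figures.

Trapezoidal AUC_0→13.75:
  [0→1]: (0.00+0.69)/2 × 1 = 0.345
  [1→1.25]: (0.69+0.73)/2 × 0.25 = 0.1775
  [1.25→3.25]: (0.73+0.61)/2 × 2 = 1.34
  [3.25→7.25]: (0.61+0.26)/2 × 4 = 1.74
  [7.25→7.75]: (0.26+0.24)/2 × 0.5 = 0.125
  [7.75→13.75]: (0.24+0.06)/2 × 6 = 0.9
  Sum = 4.6275 mcg/mL·h

AUC = 4.63 mcg/mL·h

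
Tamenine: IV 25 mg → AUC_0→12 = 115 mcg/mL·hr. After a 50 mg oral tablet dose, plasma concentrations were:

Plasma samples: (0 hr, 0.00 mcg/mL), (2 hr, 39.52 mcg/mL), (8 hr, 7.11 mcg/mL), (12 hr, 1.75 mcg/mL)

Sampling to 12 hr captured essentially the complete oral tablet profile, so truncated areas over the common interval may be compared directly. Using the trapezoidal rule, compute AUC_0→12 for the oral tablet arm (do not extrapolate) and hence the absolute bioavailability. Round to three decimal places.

Trapezoidal AUC_0→12 (oral tablet):
  [0→2]: (0.00+39.52)/2 × 2 = 39.52
  [2→8]: (39.52+7.11)/2 × 6 = 139.89
  [8→12]: (7.11+1.75)/2 × 4 = 17.72
  Sum = 197.13 mcg/mL·hr
F = (AUC_ev/D_ev)/(AUC_iv/D_iv) = (197.13/50)/(115/25) = 3.9426/4.6 = 0.8571

F = 0.857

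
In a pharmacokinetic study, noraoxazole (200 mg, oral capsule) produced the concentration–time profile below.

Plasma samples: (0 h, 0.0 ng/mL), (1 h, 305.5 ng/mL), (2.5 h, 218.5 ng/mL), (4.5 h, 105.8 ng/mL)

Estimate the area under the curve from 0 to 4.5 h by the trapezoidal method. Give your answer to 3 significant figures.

AUC = 870 ng/mL·h

Trapezoidal AUC_0→4.5:
  [0→1]: (0.0+305.5)/2 × 1 = 152.75
  [1→2.5]: (305.5+218.5)/2 × 1.5 = 393.0
  [2.5→4.5]: (218.5+105.8)/2 × 2 = 324.3
  Sum = 870.05 ng/mL·h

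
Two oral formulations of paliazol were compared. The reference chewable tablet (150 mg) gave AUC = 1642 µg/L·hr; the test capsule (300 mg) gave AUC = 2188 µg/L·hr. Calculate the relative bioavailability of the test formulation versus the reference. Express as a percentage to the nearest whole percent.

F_rel = 67%

F_rel = (AUC_test/D_test) / (AUC_ref/D_ref)
      = (2188/300) / (1642/150)
      = 7.29333 / 10.9467 = 0.6663 = 66.63%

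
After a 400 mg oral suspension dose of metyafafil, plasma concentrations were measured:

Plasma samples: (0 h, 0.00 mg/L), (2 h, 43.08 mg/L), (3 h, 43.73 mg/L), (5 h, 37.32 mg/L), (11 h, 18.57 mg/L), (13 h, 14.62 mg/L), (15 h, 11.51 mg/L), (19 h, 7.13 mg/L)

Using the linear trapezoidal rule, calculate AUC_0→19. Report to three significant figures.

AUC = 432 mg/L·h

Trapezoidal AUC_0→19:
  [0→2]: (0.00+43.08)/2 × 2 = 43.08
  [2→3]: (43.08+43.73)/2 × 1 = 43.405
  [3→5]: (43.73+37.32)/2 × 2 = 81.05
  [5→11]: (37.32+18.57)/2 × 6 = 167.67
  [11→13]: (18.57+14.62)/2 × 2 = 33.19
  [13→15]: (14.62+11.51)/2 × 2 = 26.13
  [15→19]: (11.51+7.13)/2 × 4 = 37.28
  Sum = 431.805 mg/L·h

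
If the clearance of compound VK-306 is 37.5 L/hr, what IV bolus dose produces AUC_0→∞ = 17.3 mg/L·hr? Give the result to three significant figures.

Dose_iv = CL × AUC_0→∞
     = 37.5 × 17.3 = 648.75 mg

Dose = 649 mg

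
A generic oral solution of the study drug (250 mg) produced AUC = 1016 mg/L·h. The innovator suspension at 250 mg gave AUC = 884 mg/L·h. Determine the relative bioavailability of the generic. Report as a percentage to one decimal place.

F_rel = (AUC_test/D_test) / (AUC_ref/D_ref)
      = (1016/250) / (884/250)
      = 4.064 / 3.536 = 1.1493 = 114.93%

F_rel = 114.9%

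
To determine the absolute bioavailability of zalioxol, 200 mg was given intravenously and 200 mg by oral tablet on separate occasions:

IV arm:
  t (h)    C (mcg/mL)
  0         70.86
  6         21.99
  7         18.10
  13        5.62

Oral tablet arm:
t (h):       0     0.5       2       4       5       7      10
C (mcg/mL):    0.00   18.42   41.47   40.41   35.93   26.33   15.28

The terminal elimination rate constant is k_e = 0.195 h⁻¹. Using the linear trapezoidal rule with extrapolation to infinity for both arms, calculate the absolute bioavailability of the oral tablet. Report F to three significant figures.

Trapezoidal AUC_0→13 (IV):
  [0→6]: (70.86+21.99)/2 × 6 = 278.55
  [6→7]: (21.99+18.10)/2 × 1 = 20.045
  [7→13]: (18.10+5.62)/2 × 6 = 71.16
  Sum = 369.755 mcg/mL·h
IV tail: 5.62/0.195 = 28.821; AUC_iv,0→∞ = 369.755 + 28.821 = 398.576 mcg/mL·h
Trapezoidal AUC_0→10 (oral tablet):
  [0→0.5]: (0.00+18.42)/2 × 0.5 = 4.605
  [0.5→2]: (18.42+41.47)/2 × 1.5 = 44.9175
  [2→4]: (41.47+40.41)/2 × 2 = 81.88
  [4→5]: (40.41+35.93)/2 × 1 = 38.17
  [5→7]: (35.93+26.33)/2 × 2 = 62.26
  [7→10]: (26.33+15.28)/2 × 3 = 62.415
  Sum = 294.2475 mcg/mL·h
oral tablet tail: 15.28/0.195 = 78.359; AUC_ev,0→∞ = 294.2475 + 78.359 = 372.6065 mcg/mL·h
F = (AUC_ev/D_ev)/(AUC_iv/D_iv) = (372.6065/200)/(398.576/200) = 1.8630325/1.99288 = 0.9348

F = 0.935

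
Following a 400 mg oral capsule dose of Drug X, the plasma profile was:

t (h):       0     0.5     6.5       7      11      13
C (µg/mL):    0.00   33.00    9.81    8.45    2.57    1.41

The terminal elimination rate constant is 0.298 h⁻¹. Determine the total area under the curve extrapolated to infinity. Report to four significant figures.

AUC = 172.0 µg/mL·h

Trapezoidal AUC_0→13:
  [0→0.5]: (0.00+33.00)/2 × 0.5 = 8.25
  [0.5→6.5]: (33.00+9.81)/2 × 6 = 128.43
  [6.5→7]: (9.81+8.45)/2 × 0.5 = 4.565
  [7→11]: (8.45+2.57)/2 × 4 = 22.04
  [11→13]: (2.57+1.41)/2 × 2 = 3.98
  Sum = 167.265 µg/mL·h
Extrapolated tail: C_last / k_e = 1.41 / 0.298 = 4.732
AUC_0→∞ = 167.265 + 4.732 = 171.997 µg/mL·h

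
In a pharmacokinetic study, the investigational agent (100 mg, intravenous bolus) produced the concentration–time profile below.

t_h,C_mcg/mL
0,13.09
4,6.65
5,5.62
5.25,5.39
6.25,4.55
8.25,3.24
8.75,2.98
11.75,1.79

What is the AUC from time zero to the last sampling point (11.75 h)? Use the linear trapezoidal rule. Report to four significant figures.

AUC = 68.46 mcg/mL·h

Trapezoidal AUC_0→11.75:
  [0→4]: (13.09+6.65)/2 × 4 = 39.48
  [4→5]: (6.65+5.62)/2 × 1 = 6.135
  [5→5.25]: (5.62+5.39)/2 × 0.25 = 1.37625
  [5.25→6.25]: (5.39+4.55)/2 × 1 = 4.97
  [6.25→8.25]: (4.55+3.24)/2 × 2 = 7.79
  [8.25→8.75]: (3.24+2.98)/2 × 0.5 = 1.555
  [8.75→11.75]: (2.98+1.79)/2 × 3 = 7.155
  Sum = 68.46125 mcg/mL·h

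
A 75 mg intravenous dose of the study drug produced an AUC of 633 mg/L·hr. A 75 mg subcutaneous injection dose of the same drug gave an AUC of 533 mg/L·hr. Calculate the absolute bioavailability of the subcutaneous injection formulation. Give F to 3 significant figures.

F = 0.842

F = (AUC_ev / D_ev) / (AUC_iv / D_iv)
  = (533/75) / (633/75)
  = 7.10667 / 8.44 = 0.8420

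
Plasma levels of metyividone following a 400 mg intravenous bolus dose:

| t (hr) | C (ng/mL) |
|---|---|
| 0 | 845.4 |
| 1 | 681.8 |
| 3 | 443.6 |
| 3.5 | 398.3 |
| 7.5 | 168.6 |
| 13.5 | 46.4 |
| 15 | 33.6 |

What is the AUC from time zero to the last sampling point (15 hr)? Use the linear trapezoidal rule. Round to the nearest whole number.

Trapezoidal AUC_0→15:
  [0→1]: (845.4+681.8)/2 × 1 = 763.6
  [1→3]: (681.8+443.6)/2 × 2 = 1125.4
  [3→3.5]: (443.6+398.3)/2 × 0.5 = 210.475
  [3.5→7.5]: (398.3+168.6)/2 × 4 = 1133.8
  [7.5→13.5]: (168.6+46.4)/2 × 6 = 645.0
  [13.5→15]: (46.4+33.6)/2 × 1.5 = 60.0
  Sum = 3938.275 ng/mL·hr

AUC = 3938 ng/mL·hr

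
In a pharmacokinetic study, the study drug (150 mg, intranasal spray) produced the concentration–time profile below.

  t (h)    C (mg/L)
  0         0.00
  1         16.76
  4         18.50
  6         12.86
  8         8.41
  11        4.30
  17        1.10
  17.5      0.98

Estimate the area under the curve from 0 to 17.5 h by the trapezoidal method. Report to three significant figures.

Trapezoidal AUC_0→17.5:
  [0→1]: (0.00+16.76)/2 × 1 = 8.38
  [1→4]: (16.76+18.50)/2 × 3 = 52.89
  [4→6]: (18.50+12.86)/2 × 2 = 31.36
  [6→8]: (12.86+8.41)/2 × 2 = 21.27
  [8→11]: (8.41+4.30)/2 × 3 = 19.065
  [11→17]: (4.30+1.10)/2 × 6 = 16.2
  [17→17.5]: (1.10+0.98)/2 × 0.5 = 0.52
  Sum = 149.685 mg/L·h

AUC = 150 mg/L·h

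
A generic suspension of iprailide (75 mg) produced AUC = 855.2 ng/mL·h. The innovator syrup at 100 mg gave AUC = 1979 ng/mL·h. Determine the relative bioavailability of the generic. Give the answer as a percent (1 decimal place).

F_rel = 57.6%

F_rel = (AUC_test/D_test) / (AUC_ref/D_ref)
      = (855.2/75) / (1979/100)
      = 11.4027 / 19.79 = 0.5762 = 57.62%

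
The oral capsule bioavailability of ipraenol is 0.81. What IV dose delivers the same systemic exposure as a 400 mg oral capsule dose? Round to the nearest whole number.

Systemic exposure from an extravascular dose = F × D_ev, so the equivalent IV dose is F × D_ev.
D_iv = F × D_ev = 0.81 × 400 = 324 mg

D_iv = 324 mg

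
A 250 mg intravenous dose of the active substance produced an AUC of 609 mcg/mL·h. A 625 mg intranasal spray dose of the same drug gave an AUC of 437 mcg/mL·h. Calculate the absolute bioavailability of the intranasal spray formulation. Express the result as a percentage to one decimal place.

F = (AUC_ev / D_ev) / (AUC_iv / D_iv)
  = (437/625) / (609/250)
  = 0.6992 / 2.436 = 0.2870
  = 28.70%

F = 28.7%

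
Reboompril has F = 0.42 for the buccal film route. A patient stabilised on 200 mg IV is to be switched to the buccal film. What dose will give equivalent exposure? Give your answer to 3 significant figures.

For equal systemic exposure: F × D_ev = D_iv
D_ev = D_iv / F = 200 / 0.42 = 476.19 mg

D_buccal = 476 mg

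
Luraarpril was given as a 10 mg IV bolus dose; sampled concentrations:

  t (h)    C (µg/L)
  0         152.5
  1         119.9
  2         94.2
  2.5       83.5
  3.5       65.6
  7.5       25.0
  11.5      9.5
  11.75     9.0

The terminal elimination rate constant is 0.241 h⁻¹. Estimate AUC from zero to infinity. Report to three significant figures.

AUC = 652 µg/L·h

Trapezoidal AUC_0→11.75:
  [0→1]: (152.5+119.9)/2 × 1 = 136.2
  [1→2]: (119.9+94.2)/2 × 1 = 107.05
  [2→2.5]: (94.2+83.5)/2 × 0.5 = 44.425
  [2.5→3.5]: (83.5+65.6)/2 × 1 = 74.55
  [3.5→7.5]: (65.6+25.0)/2 × 4 = 181.2
  [7.5→11.5]: (25.0+9.5)/2 × 4 = 69.0
  [11.5→11.75]: (9.5+9.0)/2 × 0.25 = 2.3125
  Sum = 614.7375 µg/L·h
Extrapolated tail: C_last / k_e = 9.0 / 0.241 = 37.344
AUC_0→∞ = 614.7375 + 37.344 = 652.0815 µg/L·h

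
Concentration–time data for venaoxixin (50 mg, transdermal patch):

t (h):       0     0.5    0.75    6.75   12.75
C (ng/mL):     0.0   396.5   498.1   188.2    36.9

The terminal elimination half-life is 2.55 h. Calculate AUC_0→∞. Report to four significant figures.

AUC = 3081 ng/mL·h

Trapezoidal AUC_0→12.75:
  [0→0.5]: (0.0+396.5)/2 × 0.5 = 99.125
  [0.5→0.75]: (396.5+498.1)/2 × 0.25 = 111.825
  [0.75→6.75]: (498.1+188.2)/2 × 6 = 2058.9
  [6.75→12.75]: (188.2+36.9)/2 × 6 = 675.3
  Sum = 2945.15 ng/mL·h
k_e = ln2 / t½ = 0.693147 / 2.55 = 0.2718 h^-1
Extrapolated tail: C_last / k_e = 36.9 / 0.2718 = 135.762
AUC_0→∞ = 2945.15 + 135.762 = 3080.912 ng/mL·h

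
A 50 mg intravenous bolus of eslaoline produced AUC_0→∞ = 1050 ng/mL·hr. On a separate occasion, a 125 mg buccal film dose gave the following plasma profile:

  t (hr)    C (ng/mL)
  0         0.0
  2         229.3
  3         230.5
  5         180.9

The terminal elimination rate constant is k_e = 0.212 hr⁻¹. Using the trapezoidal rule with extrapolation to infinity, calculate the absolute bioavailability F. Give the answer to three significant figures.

Trapezoidal AUC_0→5 (buccal film):
  [0→2]: (0.0+229.3)/2 × 2 = 229.3
  [2→3]: (229.3+230.5)/2 × 1 = 229.9
  [3→5]: (230.5+180.9)/2 × 2 = 411.4
  Sum = 870.6 ng/mL·hr
Tail: C_last/k_e = 180.9/0.212 = 853.302
AUC_0→∞ (buccal film) = 870.6 + 853.302 = 1723.902 ng/mL·hr
F = (AUC_ev/D_ev)/(AUC_iv/D_iv) = (1723.902/125)/(1050/50) = 13.791216/21 = 0.6567

F = 0.657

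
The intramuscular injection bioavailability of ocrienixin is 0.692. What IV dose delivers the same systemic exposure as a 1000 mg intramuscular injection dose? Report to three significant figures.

Systemic exposure from an extravascular dose = F × D_ev, so the equivalent IV dose is F × D_ev.
D_iv = F × D_ev = 0.692 × 1000 = 692 mg

D_iv = 692 mg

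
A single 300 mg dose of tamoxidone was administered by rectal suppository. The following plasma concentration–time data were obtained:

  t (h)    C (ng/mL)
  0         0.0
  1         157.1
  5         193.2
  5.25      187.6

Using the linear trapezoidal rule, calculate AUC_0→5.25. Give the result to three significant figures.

Trapezoidal AUC_0→5.25:
  [0→1]: (0.0+157.1)/2 × 1 = 78.55
  [1→5]: (157.1+193.2)/2 × 4 = 700.6
  [5→5.25]: (193.2+187.6)/2 × 0.25 = 47.6
  Sum = 826.75 ng/mL·h

AUC = 827 ng/mL·h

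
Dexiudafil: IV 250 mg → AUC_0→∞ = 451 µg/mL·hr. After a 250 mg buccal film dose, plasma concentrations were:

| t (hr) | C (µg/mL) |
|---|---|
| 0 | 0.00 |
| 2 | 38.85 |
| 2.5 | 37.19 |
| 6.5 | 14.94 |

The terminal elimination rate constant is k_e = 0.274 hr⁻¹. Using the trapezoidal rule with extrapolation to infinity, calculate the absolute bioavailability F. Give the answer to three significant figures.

F = 0.480

Trapezoidal AUC_0→6.5 (buccal film):
  [0→2]: (0.00+38.85)/2 × 2 = 38.85
  [2→2.5]: (38.85+37.19)/2 × 0.5 = 19.01
  [2.5→6.5]: (37.19+14.94)/2 × 4 = 104.26
  Sum = 162.12 µg/mL·hr
Tail: C_last/k_e = 14.94/0.274 = 54.526
AUC_0→∞ (buccal film) = 162.12 + 54.526 = 216.646 µg/mL·hr
F = (AUC_ev/D_ev)/(AUC_iv/D_iv) = (216.646/250)/(451/250) = 0.866584/1.804 = 0.4804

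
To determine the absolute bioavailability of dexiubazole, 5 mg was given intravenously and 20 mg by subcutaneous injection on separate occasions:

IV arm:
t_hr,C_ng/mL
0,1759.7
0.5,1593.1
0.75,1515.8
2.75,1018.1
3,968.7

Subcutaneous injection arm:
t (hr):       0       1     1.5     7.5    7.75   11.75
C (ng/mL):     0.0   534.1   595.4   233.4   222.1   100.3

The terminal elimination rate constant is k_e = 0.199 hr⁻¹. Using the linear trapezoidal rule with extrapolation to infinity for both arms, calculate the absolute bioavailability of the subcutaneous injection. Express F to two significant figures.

Trapezoidal AUC_0→3 (IV):
  [0→0.5]: (1759.7+1593.1)/2 × 0.5 = 838.2
  [0.5→0.75]: (1593.1+1515.8)/2 × 0.25 = 388.6125
  [0.75→2.75]: (1515.8+1018.1)/2 × 2 = 2533.9
  [2.75→3]: (1018.1+968.7)/2 × 0.25 = 248.35
  Sum = 4009.0625 ng/mL·hr
IV tail: 968.7/0.199 = 4867.839; AUC_iv,0→∞ = 4009.0625 + 4867.839 = 8876.9015 ng/mL·hr
Trapezoidal AUC_0→11.75 (subcutaneous injection):
  [0→1]: (0.0+534.1)/2 × 1 = 267.05
  [1→1.5]: (534.1+595.4)/2 × 0.5 = 282.375
  [1.5→7.5]: (595.4+233.4)/2 × 6 = 2486.4
  [7.5→7.75]: (233.4+222.1)/2 × 0.25 = 56.9375
  [7.75→11.75]: (222.1+100.3)/2 × 4 = 644.8
  Sum = 3737.5625 ng/mL·hr
subcutaneous injection tail: 100.3/0.199 = 504.020; AUC_ev,0→∞ = 3737.5625 + 504.020 = 4241.5825 ng/mL·hr
F = (AUC_ev/D_ev)/(AUC_iv/D_iv) = (4241.5825/20)/(8876.9015/5) = 212.079/1775.3803 = 0.1195

F = 0.12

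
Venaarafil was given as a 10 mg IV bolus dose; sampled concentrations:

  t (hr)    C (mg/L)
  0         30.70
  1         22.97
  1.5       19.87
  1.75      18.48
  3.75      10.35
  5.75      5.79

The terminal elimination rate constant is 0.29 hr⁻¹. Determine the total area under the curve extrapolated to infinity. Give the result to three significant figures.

AUC = 107 mg/L·hr

Trapezoidal AUC_0→5.75:
  [0→1]: (30.70+22.97)/2 × 1 = 26.835
  [1→1.5]: (22.97+19.87)/2 × 0.5 = 10.71
  [1.5→1.75]: (19.87+18.48)/2 × 0.25 = 4.79375
  [1.75→3.75]: (18.48+10.35)/2 × 2 = 28.83
  [3.75→5.75]: (10.35+5.79)/2 × 2 = 16.14
  Sum = 87.30875 mg/L·hr
Extrapolated tail: C_last / k_e = 5.79 / 0.29 = 19.966
AUC_0→∞ = 87.30875 + 19.966 = 107.27475 mg/L·hr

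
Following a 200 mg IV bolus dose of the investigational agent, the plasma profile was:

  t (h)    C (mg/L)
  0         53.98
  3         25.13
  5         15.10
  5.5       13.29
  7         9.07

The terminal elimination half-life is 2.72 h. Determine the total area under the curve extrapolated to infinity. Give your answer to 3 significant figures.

Trapezoidal AUC_0→7:
  [0→3]: (53.98+25.13)/2 × 3 = 118.665
  [3→5]: (25.13+15.10)/2 × 2 = 40.23
  [5→5.5]: (15.10+13.29)/2 × 0.5 = 7.0975
  [5.5→7]: (13.29+9.07)/2 × 1.5 = 16.77
  Sum = 182.7625 mg/L·h
k_e = ln2 / t½ = 0.693147 / 2.72 = 0.2548 h^-1
Extrapolated tail: C_last / k_e = 9.07 / 0.2548 = 35.597
AUC_0→∞ = 182.7625 + 35.597 = 218.3595 mg/L·h

AUC = 218 mg/L·h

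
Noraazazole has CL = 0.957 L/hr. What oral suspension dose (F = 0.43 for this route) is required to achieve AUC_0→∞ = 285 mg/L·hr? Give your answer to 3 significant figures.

Dose = CL × AUC_0→∞ / F
     = 0.957 × 285 / 0.43 = 634.291 mg

Dose = 634 mg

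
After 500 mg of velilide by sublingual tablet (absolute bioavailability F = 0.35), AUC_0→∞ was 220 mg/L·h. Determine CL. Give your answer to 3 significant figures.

CL = F × Dose / AUC_0→∞
   = 0.35 × 500 / 220 = 0.795455 L/h

CL = 0.795 L/h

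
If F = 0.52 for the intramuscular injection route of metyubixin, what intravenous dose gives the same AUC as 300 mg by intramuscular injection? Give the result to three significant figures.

Systemic exposure from an extravascular dose = F × D_ev, so the equivalent IV dose is F × D_ev.
D_iv = F × D_ev = 0.52 × 300 = 156 mg

D_iv = 156 mg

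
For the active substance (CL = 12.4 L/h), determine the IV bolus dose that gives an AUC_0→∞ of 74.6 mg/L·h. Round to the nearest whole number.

Dose_iv = CL × AUC_0→∞
     = 12.4 × 74.6 = 925.04 mg

Dose = 925 mg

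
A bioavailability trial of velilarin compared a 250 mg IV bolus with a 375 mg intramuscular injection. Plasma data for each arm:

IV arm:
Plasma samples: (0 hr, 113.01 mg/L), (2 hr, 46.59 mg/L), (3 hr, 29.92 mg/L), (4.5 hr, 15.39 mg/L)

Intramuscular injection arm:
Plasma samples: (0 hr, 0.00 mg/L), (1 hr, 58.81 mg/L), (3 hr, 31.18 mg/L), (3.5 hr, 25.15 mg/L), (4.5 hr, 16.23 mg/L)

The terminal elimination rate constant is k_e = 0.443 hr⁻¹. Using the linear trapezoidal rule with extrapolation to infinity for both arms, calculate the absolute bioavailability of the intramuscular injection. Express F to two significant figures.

F = 0.48

Trapezoidal AUC_0→4.5 (IV):
  [0→2]: (113.01+46.59)/2 × 2 = 159.6
  [2→3]: (46.59+29.92)/2 × 1 = 38.255
  [3→4.5]: (29.92+15.39)/2 × 1.5 = 33.9825
  Sum = 231.8375 mg/L·hr
IV tail: 15.39/0.443 = 34.740; AUC_iv,0→∞ = 231.8375 + 34.740 = 266.5775 mg/L·hr
Trapezoidal AUC_0→4.5 (intramuscular injection):
  [0→1]: (0.00+58.81)/2 × 1 = 29.405
  [1→3]: (58.81+31.18)/2 × 2 = 89.99
  [3→3.5]: (31.18+25.15)/2 × 0.5 = 14.0825
  [3.5→4.5]: (25.15+16.23)/2 × 1 = 20.69
  Sum = 154.1675 mg/L·hr
intramuscular injection tail: 16.23/0.443 = 36.637; AUC_ev,0→∞ = 154.1675 + 36.637 = 190.8045 mg/L·hr
F = (AUC_ev/D_ev)/(AUC_iv/D_iv) = (190.8045/375)/(266.5775/250) = 0.508812/1.06631 = 0.4772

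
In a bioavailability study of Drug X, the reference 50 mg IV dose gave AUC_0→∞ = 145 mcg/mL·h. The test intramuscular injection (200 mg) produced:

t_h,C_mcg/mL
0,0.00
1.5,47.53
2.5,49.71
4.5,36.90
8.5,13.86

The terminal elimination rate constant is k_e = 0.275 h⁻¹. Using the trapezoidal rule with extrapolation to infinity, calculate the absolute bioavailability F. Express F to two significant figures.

Trapezoidal AUC_0→8.5 (intramuscular injection):
  [0→1.5]: (0.00+47.53)/2 × 1.5 = 35.6475
  [1.5→2.5]: (47.53+49.71)/2 × 1 = 48.62
  [2.5→4.5]: (49.71+36.90)/2 × 2 = 86.61
  [4.5→8.5]: (36.90+13.86)/2 × 4 = 101.52
  Sum = 272.3975 mcg/mL·h
Tail: C_last/k_e = 13.86/0.275 = 50.400
AUC_0→∞ (intramuscular injection) = 272.3975 + 50.400 = 322.7975 mcg/mL·h
F = (AUC_ev/D_ev)/(AUC_iv/D_iv) = (322.7975/200)/(145/50) = 1.6139875/2.9 = 0.5565

F = 0.56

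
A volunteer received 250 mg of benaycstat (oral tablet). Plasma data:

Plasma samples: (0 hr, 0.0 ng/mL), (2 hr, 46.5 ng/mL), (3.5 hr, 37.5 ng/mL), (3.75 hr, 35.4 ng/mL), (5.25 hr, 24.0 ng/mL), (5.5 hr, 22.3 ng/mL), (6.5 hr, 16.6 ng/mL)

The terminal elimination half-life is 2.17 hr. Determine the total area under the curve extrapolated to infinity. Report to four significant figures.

Trapezoidal AUC_0→6.5:
  [0→2]: (0.0+46.5)/2 × 2 = 46.5
  [2→3.5]: (46.5+37.5)/2 × 1.5 = 63.0
  [3.5→3.75]: (37.5+35.4)/2 × 0.25 = 9.1125
  [3.75→5.25]: (35.4+24.0)/2 × 1.5 = 44.55
  [5.25→5.5]: (24.0+22.3)/2 × 0.25 = 5.7875
  [5.5→6.5]: (22.3+16.6)/2 × 1 = 19.45
  Sum = 188.4 ng/mL·hr
k_e = ln2 / t½ = 0.693147 / 2.17 = 0.3194 hr^-1
Extrapolated tail: C_last / k_e = 16.6 / 0.3194 = 51.972
AUC_0→∞ = 188.4 + 51.972 = 240.372 ng/mL·hr

AUC = 240.4 ng/mL·hr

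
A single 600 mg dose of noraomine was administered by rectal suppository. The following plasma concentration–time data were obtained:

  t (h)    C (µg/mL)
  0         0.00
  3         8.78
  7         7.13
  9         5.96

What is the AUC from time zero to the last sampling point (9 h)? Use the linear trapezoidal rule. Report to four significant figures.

AUC = 58.08 µg/mL·h

Trapezoidal AUC_0→9:
  [0→3]: (0.00+8.78)/2 × 3 = 13.17
  [3→7]: (8.78+7.13)/2 × 4 = 31.82
  [7→9]: (7.13+5.96)/2 × 2 = 13.09
  Sum = 58.08 µg/mL·h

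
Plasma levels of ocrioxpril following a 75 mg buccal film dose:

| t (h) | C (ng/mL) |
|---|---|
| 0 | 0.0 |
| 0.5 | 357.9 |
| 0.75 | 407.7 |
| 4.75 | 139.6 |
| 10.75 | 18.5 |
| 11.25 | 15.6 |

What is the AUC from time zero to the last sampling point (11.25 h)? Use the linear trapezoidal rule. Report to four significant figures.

Trapezoidal AUC_0→11.25:
  [0→0.5]: (0.0+357.9)/2 × 0.5 = 89.475
  [0.5→0.75]: (357.9+407.7)/2 × 0.25 = 95.7
  [0.75→4.75]: (407.7+139.6)/2 × 4 = 1094.6
  [4.75→10.75]: (139.6+18.5)/2 × 6 = 474.3
  [10.75→11.25]: (18.5+15.6)/2 × 0.5 = 8.525
  Sum = 1762.6 ng/mL·h

AUC = 1763 ng/mL·h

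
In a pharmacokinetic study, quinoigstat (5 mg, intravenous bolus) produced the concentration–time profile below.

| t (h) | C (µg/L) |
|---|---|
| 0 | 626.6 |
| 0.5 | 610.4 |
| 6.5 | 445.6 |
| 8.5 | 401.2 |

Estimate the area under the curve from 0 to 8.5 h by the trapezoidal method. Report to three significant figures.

Trapezoidal AUC_0→8.5:
  [0→0.5]: (626.6+610.4)/2 × 0.5 = 309.25
  [0.5→6.5]: (610.4+445.6)/2 × 6 = 3168.0
  [6.5→8.5]: (445.6+401.2)/2 × 2 = 846.8
  Sum = 4324.05 µg/L·h

AUC = 4320 µg/L·h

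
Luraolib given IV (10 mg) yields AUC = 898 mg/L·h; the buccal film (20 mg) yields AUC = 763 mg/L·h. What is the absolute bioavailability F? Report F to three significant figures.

F = 0.425

F = (AUC_ev / D_ev) / (AUC_iv / D_iv)
  = (763/20) / (898/10)
  = 38.15 / 89.8 = 0.4248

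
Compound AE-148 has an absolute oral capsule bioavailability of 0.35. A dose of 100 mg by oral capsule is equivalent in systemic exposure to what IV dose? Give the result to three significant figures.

Systemic exposure from an extravascular dose = F × D_ev, so the equivalent IV dose is F × D_ev.
D_iv = F × D_ev = 0.35 × 100 = 35 mg

D_iv = 35.0 mg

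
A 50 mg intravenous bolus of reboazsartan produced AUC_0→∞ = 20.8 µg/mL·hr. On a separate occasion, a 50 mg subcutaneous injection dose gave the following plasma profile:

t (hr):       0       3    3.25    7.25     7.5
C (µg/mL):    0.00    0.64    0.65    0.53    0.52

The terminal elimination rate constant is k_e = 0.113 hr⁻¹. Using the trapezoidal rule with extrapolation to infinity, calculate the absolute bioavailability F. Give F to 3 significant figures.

Trapezoidal AUC_0→7.5 (subcutaneous injection):
  [0→3]: (0.00+0.64)/2 × 3 = 0.96
  [3→3.25]: (0.64+0.65)/2 × 0.25 = 0.16125
  [3.25→7.25]: (0.65+0.53)/2 × 4 = 2.36
  [7.25→7.5]: (0.53+0.52)/2 × 0.25 = 0.13125
  Sum = 3.6125 µg/mL·hr
Tail: C_last/k_e = 0.52/0.113 = 4.602
AUC_0→∞ (subcutaneous injection) = 3.6125 + 4.602 = 8.2145 µg/mL·hr
F = (AUC_ev/D_ev)/(AUC_iv/D_iv) = (8.2145/50)/(20.8/50) = 0.16429/0.416 = 0.3949

F = 0.395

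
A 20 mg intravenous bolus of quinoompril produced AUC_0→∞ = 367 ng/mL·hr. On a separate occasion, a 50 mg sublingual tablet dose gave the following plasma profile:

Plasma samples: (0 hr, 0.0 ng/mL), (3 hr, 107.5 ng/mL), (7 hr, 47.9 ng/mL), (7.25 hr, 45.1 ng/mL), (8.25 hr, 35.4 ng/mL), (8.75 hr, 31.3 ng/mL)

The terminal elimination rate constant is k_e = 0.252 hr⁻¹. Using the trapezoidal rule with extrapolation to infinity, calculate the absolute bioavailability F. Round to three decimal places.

Trapezoidal AUC_0→8.75 (sublingual tablet):
  [0→3]: (0.0+107.5)/2 × 3 = 161.25
  [3→7]: (107.5+47.9)/2 × 4 = 310.8
  [7→7.25]: (47.9+45.1)/2 × 0.25 = 11.625
  [7.25→8.25]: (45.1+35.4)/2 × 1 = 40.25
  [8.25→8.75]: (35.4+31.3)/2 × 0.5 = 16.675
  Sum = 540.6 ng/mL·hr
Tail: C_last/k_e = 31.3/0.252 = 124.206
AUC_0→∞ (sublingual tablet) = 540.6 + 124.206 = 664.806 ng/mL·hr
F = (AUC_ev/D_ev)/(AUC_iv/D_iv) = (664.806/50)/(367/20) = 13.29612/18.35 = 0.7246

F = 0.725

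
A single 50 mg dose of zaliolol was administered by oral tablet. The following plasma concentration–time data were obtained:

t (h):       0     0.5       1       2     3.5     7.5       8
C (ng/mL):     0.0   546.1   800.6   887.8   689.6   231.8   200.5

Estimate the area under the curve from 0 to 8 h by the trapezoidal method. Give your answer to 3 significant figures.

Trapezoidal AUC_0→8:
  [0→0.5]: (0.0+546.1)/2 × 0.5 = 136.525
  [0.5→1]: (546.1+800.6)/2 × 0.5 = 336.675
  [1→2]: (800.6+887.8)/2 × 1 = 844.2
  [2→3.5]: (887.8+689.6)/2 × 1.5 = 1183.05
  [3.5→7.5]: (689.6+231.8)/2 × 4 = 1842.8
  [7.5→8]: (231.8+200.5)/2 × 0.5 = 108.075
  Sum = 4451.325 ng/mL·h

AUC = 4450 ng/mL·h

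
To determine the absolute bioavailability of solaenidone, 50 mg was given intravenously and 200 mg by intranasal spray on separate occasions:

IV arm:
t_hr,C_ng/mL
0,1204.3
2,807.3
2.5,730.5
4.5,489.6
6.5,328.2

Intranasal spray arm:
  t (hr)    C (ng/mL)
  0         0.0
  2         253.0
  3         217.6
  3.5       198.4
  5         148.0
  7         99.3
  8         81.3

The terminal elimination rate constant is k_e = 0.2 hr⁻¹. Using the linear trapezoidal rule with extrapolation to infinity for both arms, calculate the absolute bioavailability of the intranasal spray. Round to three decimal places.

F = 0.066

Trapezoidal AUC_0→6.5 (IV):
  [0→2]: (1204.3+807.3)/2 × 2 = 2011.6
  [2→2.5]: (807.3+730.5)/2 × 0.5 = 384.45
  [2.5→4.5]: (730.5+489.6)/2 × 2 = 1220.1
  [4.5→6.5]: (489.6+328.2)/2 × 2 = 817.8
  Sum = 4433.95 ng/mL·hr
IV tail: 328.2/0.2 = 1641.000; AUC_iv,0→∞ = 4433.95 + 1641.000 = 6074.95 ng/mL·hr
Trapezoidal AUC_0→8 (intranasal spray):
  [0→2]: (0.0+253.0)/2 × 2 = 253.0
  [2→3]: (253.0+217.6)/2 × 1 = 235.3
  [3→3.5]: (217.6+198.4)/2 × 0.5 = 104.0
  [3.5→5]: (198.4+148.0)/2 × 1.5 = 259.8
  [5→7]: (148.0+99.3)/2 × 2 = 247.3
  [7→8]: (99.3+81.3)/2 × 1 = 90.3
  Sum = 1189.7 ng/mL·hr
intranasal spray tail: 81.3/0.2 = 406.500; AUC_ev,0→∞ = 1189.7 + 406.500 = 1596.2 ng/mL·hr
F = (AUC_ev/D_ev)/(AUC_iv/D_iv) = (1596.2/200)/(6074.95/50) = 7.981/121.499 = 0.0657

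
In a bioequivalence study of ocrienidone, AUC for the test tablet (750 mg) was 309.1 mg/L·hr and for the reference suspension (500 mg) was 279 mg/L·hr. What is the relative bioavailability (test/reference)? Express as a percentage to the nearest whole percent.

F_rel = 74%

F_rel = (AUC_test/D_test) / (AUC_ref/D_ref)
      = (309.1/750) / (279/500)
      = 0.412133 / 0.558 = 0.7386 = 73.86%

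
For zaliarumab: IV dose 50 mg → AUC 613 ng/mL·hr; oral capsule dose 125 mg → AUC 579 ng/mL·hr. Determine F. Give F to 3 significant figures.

F = (AUC_ev / D_ev) / (AUC_iv / D_iv)
  = (579/125) / (613/50)
  = 4.632 / 12.26 = 0.3778

F = 0.378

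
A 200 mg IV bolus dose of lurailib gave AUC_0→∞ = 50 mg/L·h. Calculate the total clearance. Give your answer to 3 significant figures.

CL = Dose_iv / AUC_0→∞
   = 200 / 50 = 4 L/h

CL = 4.00 L/h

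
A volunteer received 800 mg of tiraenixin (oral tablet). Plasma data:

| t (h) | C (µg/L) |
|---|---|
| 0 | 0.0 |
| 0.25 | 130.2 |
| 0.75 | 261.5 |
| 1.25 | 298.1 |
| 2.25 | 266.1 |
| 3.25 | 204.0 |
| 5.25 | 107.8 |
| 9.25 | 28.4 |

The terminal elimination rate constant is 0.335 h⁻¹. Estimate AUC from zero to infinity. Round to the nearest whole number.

Trapezoidal AUC_0→9.25:
  [0→0.25]: (0.0+130.2)/2 × 0.25 = 16.275
  [0.25→0.75]: (130.2+261.5)/2 × 0.5 = 97.925
  [0.75→1.25]: (261.5+298.1)/2 × 0.5 = 139.9
  [1.25→2.25]: (298.1+266.1)/2 × 1 = 282.1
  [2.25→3.25]: (266.1+204.0)/2 × 1 = 235.05
  [3.25→5.25]: (204.0+107.8)/2 × 2 = 311.8
  [5.25→9.25]: (107.8+28.4)/2 × 4 = 272.4
  Sum = 1355.45 µg/L·h
Extrapolated tail: C_last / k_e = 28.4 / 0.335 = 84.776
AUC_0→∞ = 1355.45 + 84.776 = 1440.226 µg/L·h

AUC = 1440 µg/L·h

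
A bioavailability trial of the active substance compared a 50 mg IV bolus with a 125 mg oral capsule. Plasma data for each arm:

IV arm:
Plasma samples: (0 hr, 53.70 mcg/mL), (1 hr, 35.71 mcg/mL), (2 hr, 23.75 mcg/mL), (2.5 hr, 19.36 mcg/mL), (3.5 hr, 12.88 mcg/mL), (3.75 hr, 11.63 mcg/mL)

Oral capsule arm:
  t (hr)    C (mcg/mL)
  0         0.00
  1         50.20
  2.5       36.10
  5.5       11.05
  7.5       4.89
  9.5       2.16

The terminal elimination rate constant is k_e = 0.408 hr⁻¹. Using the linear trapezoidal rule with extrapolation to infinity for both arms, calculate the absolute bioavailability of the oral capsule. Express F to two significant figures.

Trapezoidal AUC_0→3.75 (IV):
  [0→1]: (53.70+35.71)/2 × 1 = 44.705
  [1→2]: (35.71+23.75)/2 × 1 = 29.73
  [2→2.5]: (23.75+19.36)/2 × 0.5 = 10.7775
  [2.5→3.5]: (19.36+12.88)/2 × 1 = 16.12
  [3.5→3.75]: (12.88+11.63)/2 × 0.25 = 3.06375
  Sum = 104.39625 mcg/mL·hr
IV tail: 11.63/0.408 = 28.505; AUC_iv,0→∞ = 104.39625 + 28.505 = 132.90125 mcg/mL·hr
Trapezoidal AUC_0→9.5 (oral capsule):
  [0→1]: (0.00+50.20)/2 × 1 = 25.1
  [1→2.5]: (50.20+36.10)/2 × 1.5 = 64.725
  [2.5→5.5]: (36.10+11.05)/2 × 3 = 70.725
  [5.5→7.5]: (11.05+4.89)/2 × 2 = 15.94
  [7.5→9.5]: (4.89+2.16)/2 × 2 = 7.05
  Sum = 183.54 mcg/mL·hr
oral capsule tail: 2.16/0.408 = 5.294; AUC_ev,0→∞ = 183.54 + 5.294 = 188.834 mcg/mL·hr
F = (AUC_ev/D_ev)/(AUC_iv/D_iv) = (188.834/125)/(132.90125/50) = 1.510672/2.658025 = 0.5683

F = 0.57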